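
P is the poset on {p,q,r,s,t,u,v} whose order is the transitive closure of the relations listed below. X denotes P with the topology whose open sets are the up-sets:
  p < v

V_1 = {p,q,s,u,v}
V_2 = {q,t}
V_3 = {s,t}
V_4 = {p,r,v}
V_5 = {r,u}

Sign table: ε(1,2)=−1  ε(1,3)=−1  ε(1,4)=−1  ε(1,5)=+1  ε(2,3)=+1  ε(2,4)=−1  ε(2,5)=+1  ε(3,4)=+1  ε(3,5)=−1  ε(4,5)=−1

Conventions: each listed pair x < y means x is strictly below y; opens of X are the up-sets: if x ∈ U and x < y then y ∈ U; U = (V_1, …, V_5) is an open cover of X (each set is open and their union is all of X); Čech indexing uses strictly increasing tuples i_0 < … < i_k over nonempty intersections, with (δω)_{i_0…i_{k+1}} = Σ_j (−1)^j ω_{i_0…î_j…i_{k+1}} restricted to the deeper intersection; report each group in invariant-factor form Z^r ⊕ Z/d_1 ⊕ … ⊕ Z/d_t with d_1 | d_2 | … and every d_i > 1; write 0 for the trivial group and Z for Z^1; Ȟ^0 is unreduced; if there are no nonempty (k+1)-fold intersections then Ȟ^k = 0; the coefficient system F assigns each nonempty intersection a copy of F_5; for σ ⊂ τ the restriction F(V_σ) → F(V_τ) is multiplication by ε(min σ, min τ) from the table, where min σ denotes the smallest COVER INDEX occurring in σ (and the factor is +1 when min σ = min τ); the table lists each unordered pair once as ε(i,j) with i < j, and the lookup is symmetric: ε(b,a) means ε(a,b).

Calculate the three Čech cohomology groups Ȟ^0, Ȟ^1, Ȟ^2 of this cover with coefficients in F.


Ȟ^0 ≅ Z/5, Ȟ^1 ≅ Z/5 ⊕ Z/5, Ȟ^2 ≅ 0

nonempty intersections:
  V12={q} V13={s} V14={p,v} V15={u} V23={t} V45={r}
C dims 5,6; δ0: rk_F5 4
Ȟ^0: (5−4)−0=1 ⇒ Z/5
Ȟ^1: (6−0)−4=2 ⇒ Z/5 ⊕ Z/5
Ȟ^2: (0−0)−0=0 ⇒ 0


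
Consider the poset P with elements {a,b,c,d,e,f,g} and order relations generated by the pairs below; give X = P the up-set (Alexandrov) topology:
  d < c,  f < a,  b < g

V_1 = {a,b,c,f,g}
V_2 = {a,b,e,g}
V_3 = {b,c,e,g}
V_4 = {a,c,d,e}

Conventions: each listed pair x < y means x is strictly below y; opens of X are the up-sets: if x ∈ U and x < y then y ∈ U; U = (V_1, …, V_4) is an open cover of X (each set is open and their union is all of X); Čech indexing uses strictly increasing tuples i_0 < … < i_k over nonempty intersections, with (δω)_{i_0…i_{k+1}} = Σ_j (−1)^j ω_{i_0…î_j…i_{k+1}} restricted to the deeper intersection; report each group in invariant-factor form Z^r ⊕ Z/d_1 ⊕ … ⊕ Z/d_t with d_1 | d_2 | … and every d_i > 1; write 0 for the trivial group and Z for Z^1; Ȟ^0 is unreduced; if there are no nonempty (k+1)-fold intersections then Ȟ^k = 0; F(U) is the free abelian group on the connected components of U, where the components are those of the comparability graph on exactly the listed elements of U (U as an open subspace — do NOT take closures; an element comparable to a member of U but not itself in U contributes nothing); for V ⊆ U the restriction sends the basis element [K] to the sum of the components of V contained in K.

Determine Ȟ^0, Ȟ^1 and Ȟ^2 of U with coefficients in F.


intersection data:
  V12={a,b,g} V13={b,c,g} V14={a,c} V23={b,e,g} V24={a,e} V34={c,e}
  V123={b,g} V124={a} V134={c} V234={e}
components per intersection:
  V1: {a,f} {b,g} {c}
  V2: {a} {b,g} {e}
  V3: {b,g} {c} {e}
  V4: {a} {c,d} {e}
  V12: {a} {b,g}
  V13: {b,g} {c}
  V14: {a} {c}
  V23: {b,g} {e}
  V24: {a} {e}
  V34: {c} {e}
  V123: {b,g}
  V124: {a}
  V134: {c}
  V234: {e}
C dims 12,12,4; δ0: rk 8, SNF 1^8; δ1: rk 4, SNF 1^4
Ȟ^0 = (12 − 8) − 0 = 4, so Ȟ^0 ≅ Z^4
Ȟ^1 = (12 − 4) − 8 = 0, so Ȟ^1 ≅ 0
Ȟ^2 = (4 − 0) − 4 = 0, so Ȟ^2 ≅ 0

Ȟ^0 ≅ Z^4, Ȟ^1 ≅ 0 and Ȟ^2 ≅ 0


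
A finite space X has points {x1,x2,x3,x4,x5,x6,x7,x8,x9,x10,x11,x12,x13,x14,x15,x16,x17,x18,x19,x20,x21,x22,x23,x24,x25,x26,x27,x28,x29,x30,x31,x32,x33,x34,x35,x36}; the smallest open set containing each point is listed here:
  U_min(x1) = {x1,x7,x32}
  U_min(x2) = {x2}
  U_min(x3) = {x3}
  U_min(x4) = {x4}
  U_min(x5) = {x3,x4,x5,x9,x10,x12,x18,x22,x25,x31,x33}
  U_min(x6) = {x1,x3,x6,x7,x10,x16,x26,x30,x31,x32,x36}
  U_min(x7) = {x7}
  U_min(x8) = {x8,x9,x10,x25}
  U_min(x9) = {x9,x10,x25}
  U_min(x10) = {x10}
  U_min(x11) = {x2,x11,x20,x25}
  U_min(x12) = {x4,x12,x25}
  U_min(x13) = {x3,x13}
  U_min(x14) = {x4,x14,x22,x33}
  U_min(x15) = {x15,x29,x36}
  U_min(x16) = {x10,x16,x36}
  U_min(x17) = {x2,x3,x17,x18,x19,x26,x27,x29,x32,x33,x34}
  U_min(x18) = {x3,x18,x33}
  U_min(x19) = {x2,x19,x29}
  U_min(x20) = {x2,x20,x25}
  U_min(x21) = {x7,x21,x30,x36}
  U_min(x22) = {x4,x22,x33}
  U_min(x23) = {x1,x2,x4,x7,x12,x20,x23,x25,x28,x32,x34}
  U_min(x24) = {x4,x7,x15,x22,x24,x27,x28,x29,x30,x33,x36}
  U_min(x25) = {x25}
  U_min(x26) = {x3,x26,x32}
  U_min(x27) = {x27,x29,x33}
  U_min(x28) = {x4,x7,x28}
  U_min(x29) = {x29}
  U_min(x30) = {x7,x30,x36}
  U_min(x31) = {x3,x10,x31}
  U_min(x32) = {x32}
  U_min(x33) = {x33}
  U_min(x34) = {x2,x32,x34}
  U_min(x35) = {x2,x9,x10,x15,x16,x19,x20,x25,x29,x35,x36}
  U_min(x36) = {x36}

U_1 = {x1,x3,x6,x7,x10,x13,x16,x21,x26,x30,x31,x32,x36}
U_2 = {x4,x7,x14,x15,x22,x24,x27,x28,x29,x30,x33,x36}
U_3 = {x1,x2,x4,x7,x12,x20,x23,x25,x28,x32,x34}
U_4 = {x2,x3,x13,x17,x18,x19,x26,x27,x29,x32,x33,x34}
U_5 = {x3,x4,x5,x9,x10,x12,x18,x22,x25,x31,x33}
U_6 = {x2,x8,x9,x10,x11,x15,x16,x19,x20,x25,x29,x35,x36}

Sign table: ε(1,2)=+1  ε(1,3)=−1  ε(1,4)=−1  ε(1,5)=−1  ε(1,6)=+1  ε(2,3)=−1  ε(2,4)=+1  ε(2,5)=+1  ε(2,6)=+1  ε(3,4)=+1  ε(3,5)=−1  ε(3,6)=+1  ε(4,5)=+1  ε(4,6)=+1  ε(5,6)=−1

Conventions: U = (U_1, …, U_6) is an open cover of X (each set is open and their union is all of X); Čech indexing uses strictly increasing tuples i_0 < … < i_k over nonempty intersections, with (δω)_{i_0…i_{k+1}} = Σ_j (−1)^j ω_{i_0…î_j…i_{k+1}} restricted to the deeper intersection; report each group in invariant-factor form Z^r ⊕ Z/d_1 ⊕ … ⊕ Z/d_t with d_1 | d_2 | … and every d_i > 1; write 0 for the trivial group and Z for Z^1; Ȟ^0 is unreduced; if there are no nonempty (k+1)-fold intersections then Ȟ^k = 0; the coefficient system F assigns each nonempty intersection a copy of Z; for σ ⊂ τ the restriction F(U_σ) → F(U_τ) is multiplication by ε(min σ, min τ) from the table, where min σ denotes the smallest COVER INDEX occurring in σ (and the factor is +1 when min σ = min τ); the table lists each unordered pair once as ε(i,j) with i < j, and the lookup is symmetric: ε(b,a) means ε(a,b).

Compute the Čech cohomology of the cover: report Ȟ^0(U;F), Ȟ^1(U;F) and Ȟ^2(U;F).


Ȟ^0 = 0, Ȟ^1 = Z/2, Ȟ^2 = Z

nonempty overlaps:
  U12={x7,x30,x36} U13={x1,x7,x32} U14={x3,x13,x26,x32} U15={x3,x10,x31} U16={x10,x16,x36} U23={x4,x7,x28} U24={x27,x29,x33} U25={x4,x22,x33} U26={x15,x29,x36} U34={x2,x32,x34} U35={x4,x12,x25} U36={x2,x20,x25} U45={x3,x18,x33} U46={x2,x19,x29} U56={x9,x10,x25}
  U123={x7} U126={x36} U134={x32} U145={x3} U156={x10} U235={x4} U245={x33} U246={x29} U346={x2} U356={x25}
C dims 6,15,10; δ0: rk 6, SNF 1^5·2; δ1: rk 9, SNF 1^9
degree 0: 6−6−0 = 0 → Ȟ^0 ≅ 0
degree 1: 15−9−6 = 0 plus torsion [2] → Ȟ^1 ≅ Z/2
degree 2: 10−0−9 = 1 → Ȟ^2 ≅ Z


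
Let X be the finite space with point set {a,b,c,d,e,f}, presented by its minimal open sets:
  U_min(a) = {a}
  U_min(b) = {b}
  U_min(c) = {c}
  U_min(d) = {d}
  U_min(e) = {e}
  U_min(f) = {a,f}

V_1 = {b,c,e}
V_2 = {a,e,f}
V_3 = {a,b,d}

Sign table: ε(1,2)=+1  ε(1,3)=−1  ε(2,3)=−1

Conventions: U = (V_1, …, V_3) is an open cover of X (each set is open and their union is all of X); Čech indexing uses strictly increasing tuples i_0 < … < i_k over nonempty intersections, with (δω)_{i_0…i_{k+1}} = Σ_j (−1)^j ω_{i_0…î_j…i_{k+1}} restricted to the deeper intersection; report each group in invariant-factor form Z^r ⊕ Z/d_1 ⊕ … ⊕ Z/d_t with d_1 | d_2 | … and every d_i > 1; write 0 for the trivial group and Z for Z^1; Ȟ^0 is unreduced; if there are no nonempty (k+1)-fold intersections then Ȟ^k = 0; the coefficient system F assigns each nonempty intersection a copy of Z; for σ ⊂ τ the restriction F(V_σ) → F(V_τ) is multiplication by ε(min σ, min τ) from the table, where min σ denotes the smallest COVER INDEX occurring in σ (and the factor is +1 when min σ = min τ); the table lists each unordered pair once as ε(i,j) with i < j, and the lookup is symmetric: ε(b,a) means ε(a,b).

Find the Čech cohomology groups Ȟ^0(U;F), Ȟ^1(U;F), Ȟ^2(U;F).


Ȟ^0 ≅ Z; Ȟ^1 ≅ Z; Ȟ^2 ≅ 0

nerve simplices:
  V12={e} V13={b} V23={a}
C dims 3,3; δ0: rk 2, SNF 1^2
degree 0: 3−2−0 = 1 → Ȟ^0 ≅ Z
degree 1: 3−0−2 = 1 → Ȟ^1 ≅ Z
degree 2: 0−0−0 = 0 → Ȟ^2 ≅ 0


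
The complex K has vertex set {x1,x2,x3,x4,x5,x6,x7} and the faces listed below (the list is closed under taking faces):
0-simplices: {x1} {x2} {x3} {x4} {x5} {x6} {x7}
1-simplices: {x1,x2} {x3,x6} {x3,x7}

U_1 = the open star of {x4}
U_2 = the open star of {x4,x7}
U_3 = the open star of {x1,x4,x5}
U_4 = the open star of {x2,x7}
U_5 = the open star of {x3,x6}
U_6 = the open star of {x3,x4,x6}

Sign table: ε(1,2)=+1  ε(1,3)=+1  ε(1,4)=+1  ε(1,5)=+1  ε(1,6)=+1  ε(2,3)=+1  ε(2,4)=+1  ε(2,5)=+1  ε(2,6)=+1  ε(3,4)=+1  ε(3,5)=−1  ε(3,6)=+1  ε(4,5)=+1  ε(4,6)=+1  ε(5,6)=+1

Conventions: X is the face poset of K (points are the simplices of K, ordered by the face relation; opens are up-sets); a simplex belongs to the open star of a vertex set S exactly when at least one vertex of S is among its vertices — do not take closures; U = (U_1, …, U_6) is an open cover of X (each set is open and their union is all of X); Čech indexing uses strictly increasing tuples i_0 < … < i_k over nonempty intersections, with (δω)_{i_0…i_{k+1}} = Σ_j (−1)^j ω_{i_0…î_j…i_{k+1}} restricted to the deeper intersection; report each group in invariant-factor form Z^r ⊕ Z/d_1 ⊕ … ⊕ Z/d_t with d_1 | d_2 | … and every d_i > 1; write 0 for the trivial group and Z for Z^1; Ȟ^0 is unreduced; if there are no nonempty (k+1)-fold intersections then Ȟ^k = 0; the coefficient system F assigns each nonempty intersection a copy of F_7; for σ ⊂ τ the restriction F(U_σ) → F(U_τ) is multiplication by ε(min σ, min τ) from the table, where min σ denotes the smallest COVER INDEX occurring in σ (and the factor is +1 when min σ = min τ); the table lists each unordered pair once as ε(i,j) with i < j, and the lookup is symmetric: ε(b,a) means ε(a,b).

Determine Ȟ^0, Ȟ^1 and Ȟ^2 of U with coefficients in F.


Ȟ^0 ≅ Z/7,  Ȟ^1 ≅ Z/7,  Ȟ^2 ≅ 0

nerve simplices:
  U1={{x4}} U2={{x4},{x7},{x3,x7}} U3={{x1},{x4},{x5},{x1,x2}} U4={{x2},{x7},{x1,x2},{x3,x7}} U5={{x3},{x6},{x3,x6},{x3,x7}} U6={{x3},{x4},{x6},{x3,x6},{x3,x7}}
  U12={{x4}} U13={{x4}} U16={{x4}} U23={{x4}} U24={{x7},{x3,x7}} U25={{x3,x7}} U26={{x4},{x3,x7}} U34={{x1,x2}} U36={{x4}} U45={{x3,x7}} U46={{x3,x7}} U56={{x3},{x6},{x3,x6},{x3,x7}}
  U123={{x4}} U126={{x4}} U136={{x4}} U236={{x4}} U245={{x3,x7}} U246={{x3,x7}} U256={{x3,x7}} U456={{x3,x7}}
  U1236={{x4}} U2456={{x3,x7}}
C dims 6,12,8,2; δ0: rk_F7 5; δ1: rk_F7 6; δ2: rk_F7 2
degree 0: 6−5−0 = 1 → Ȟ^0 ≅ Z/7
degree 1: 12−6−5 = 1 → Ȟ^1 ≅ Z/7
degree 2: 8−2−6 = 0 → Ȟ^2 ≅ 0


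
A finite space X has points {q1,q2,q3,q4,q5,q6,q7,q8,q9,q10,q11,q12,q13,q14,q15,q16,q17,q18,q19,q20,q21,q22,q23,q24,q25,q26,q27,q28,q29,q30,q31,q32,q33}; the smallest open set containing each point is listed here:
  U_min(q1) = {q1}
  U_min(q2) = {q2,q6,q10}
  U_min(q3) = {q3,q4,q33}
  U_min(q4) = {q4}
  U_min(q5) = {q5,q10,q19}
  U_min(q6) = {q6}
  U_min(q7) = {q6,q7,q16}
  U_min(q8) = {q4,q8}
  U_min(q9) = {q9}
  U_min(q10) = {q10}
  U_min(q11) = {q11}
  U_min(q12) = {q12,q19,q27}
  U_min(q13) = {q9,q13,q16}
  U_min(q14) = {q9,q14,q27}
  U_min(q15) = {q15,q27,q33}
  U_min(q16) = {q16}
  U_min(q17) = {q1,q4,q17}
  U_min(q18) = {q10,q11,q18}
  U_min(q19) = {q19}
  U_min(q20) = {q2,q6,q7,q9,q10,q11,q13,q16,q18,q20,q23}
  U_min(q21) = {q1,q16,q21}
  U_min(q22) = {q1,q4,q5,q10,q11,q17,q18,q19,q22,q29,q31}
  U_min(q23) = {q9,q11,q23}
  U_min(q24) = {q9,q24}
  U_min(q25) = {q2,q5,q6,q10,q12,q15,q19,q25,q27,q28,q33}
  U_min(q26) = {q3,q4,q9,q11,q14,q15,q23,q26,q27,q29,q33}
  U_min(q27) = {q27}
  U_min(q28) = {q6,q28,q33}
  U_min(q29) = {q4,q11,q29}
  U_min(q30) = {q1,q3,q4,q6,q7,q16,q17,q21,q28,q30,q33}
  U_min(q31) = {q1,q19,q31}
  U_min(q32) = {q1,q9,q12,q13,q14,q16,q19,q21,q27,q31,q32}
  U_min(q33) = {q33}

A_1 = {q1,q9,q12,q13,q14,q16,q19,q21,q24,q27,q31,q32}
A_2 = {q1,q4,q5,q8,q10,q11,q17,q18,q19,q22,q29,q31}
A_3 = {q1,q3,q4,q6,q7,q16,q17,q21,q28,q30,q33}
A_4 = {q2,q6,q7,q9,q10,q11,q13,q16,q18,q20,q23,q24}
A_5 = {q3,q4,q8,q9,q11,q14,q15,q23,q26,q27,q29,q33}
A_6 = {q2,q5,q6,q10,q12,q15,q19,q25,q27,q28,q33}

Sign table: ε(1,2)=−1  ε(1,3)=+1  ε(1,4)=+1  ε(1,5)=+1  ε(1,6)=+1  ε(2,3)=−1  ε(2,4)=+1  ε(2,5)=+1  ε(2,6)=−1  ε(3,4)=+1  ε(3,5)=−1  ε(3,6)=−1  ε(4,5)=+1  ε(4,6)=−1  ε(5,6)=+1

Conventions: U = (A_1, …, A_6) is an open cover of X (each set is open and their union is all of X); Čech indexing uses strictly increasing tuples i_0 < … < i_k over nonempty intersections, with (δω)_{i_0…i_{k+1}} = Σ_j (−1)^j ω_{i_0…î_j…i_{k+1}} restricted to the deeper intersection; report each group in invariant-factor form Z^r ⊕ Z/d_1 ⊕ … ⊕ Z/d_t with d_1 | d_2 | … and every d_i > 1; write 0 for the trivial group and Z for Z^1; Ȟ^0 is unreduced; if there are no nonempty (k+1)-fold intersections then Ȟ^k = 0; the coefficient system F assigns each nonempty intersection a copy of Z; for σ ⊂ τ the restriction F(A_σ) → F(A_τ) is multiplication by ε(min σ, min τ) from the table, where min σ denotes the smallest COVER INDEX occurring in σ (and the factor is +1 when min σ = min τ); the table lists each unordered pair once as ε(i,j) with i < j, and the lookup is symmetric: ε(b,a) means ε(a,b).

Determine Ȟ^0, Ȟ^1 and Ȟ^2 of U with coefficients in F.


intersection data:
  A12={q1,q19,q31} A13={q1,q16,q21} A14={q9,q13,q16,q24} A15={q9,q14,q27} A16={q12,q19,q27} A23={q1,q4,q17} A24={q10,q11,q18} A25={q4,q8,q11,q29} A26={q5,q10,q19} A34={q6,q7,q16} A35={q3,q4,q33} A36={q6,q28,q33} A45={q9,q11,q23} A46={q2,q6,q10} A56={q15,q27,q33}
  A123={q1} A126={q19} A134={q16} A145={q9} A156={q27} A235={q4} A245={q11} A246={q10} A346={q6} A356={q33}
C dims 6,15,10; δ0: rk 6, SNF 1^5·2; δ1: rk 9, SNF 1^9
Ȟ^0 = (6 − 6) − 0 = 0, so Ȟ^0 ≅ 0
Ȟ^1 = (15 − 9) − 6 = 0 plus torsion [2], so Ȟ^1 ≅ Z/2
Ȟ^2 = (10 − 0) − 9 = 1, so Ȟ^2 ≅ Z

Ȟ^0 ≅ 0, Ȟ^1 ≅ Z/2, Ȟ^2 ≅ Z


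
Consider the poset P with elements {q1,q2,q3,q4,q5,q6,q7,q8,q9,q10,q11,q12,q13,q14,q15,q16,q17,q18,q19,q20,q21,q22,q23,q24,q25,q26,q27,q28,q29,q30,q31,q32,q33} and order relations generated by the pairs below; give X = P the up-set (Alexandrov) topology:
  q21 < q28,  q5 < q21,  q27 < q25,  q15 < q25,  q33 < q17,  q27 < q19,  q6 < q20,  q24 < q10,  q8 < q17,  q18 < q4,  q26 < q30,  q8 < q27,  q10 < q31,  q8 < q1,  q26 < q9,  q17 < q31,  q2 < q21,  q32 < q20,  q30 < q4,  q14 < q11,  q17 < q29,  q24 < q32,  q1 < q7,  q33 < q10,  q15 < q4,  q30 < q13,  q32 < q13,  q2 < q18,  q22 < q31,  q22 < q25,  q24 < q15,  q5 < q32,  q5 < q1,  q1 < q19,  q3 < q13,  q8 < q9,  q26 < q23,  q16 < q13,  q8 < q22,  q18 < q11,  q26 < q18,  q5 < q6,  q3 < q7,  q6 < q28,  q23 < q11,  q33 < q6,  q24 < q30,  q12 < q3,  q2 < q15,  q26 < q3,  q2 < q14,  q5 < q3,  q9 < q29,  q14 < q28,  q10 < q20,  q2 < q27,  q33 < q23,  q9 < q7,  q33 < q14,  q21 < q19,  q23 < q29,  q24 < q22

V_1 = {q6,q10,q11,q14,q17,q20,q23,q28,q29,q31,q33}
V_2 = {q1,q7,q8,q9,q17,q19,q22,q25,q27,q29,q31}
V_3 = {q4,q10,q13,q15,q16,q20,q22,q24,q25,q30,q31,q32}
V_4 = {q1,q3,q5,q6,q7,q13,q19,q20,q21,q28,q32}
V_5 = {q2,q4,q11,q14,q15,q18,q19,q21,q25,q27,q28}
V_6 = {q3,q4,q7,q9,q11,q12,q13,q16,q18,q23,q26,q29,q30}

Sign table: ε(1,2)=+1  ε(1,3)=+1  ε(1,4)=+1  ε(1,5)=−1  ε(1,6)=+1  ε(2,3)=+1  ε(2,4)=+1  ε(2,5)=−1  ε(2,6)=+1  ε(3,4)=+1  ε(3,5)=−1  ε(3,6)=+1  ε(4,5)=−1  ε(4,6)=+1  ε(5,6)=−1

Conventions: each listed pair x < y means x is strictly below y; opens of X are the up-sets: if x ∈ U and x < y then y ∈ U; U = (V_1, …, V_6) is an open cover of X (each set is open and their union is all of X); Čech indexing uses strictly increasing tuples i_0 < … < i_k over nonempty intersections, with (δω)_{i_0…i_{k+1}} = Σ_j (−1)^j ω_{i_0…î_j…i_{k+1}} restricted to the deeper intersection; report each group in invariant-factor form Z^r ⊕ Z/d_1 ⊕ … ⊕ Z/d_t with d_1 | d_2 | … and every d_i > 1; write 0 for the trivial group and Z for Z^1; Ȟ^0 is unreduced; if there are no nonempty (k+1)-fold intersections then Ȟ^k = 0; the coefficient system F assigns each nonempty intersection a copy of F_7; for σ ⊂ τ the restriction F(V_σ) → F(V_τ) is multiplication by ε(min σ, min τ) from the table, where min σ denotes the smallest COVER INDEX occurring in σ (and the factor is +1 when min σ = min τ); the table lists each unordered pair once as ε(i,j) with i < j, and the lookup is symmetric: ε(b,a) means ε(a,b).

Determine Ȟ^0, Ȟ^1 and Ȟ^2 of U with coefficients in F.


Ȟ^0 ≅ Z/7, Ȟ^1 ≅ 0, Ȟ^2 ≅ 0

nerve of the cover:
  V12={q17,q29,q31} V13={q10,q20,q31} V14={q6,q20,q28} V15={q11,q14,q28} V16={q11,q23,q29} V23={q22,q25,q31} V24={q1,q7,q19} V25={q19,q25,q27} V26={q7,q9,q29} V34={q13,q20,q32} V35={q4,q15,q25} V36={q4,q13,q16,q30} V45={q19,q21,q28} V46={q3,q7,q13} V56={q4,q11,q18}
  V123={q31} V126={q29} V134={q20} V145={q28} V156={q11} V235={q25} V245={q19} V246={q7} V346={q13} V356={q4}
C dims 6,15,10; δ0: rk_F7 5; δ1: rk_F7 10
Ȟ^0 = (6 − 5) − 0 = 1, so Ȟ^0 ≅ Z/7
Ȟ^1 = (15 − 10) − 5 = 0, so Ȟ^1 ≅ 0
Ȟ^2 = (10 − 0) − 10 = 0, so Ȟ^2 ≅ 0


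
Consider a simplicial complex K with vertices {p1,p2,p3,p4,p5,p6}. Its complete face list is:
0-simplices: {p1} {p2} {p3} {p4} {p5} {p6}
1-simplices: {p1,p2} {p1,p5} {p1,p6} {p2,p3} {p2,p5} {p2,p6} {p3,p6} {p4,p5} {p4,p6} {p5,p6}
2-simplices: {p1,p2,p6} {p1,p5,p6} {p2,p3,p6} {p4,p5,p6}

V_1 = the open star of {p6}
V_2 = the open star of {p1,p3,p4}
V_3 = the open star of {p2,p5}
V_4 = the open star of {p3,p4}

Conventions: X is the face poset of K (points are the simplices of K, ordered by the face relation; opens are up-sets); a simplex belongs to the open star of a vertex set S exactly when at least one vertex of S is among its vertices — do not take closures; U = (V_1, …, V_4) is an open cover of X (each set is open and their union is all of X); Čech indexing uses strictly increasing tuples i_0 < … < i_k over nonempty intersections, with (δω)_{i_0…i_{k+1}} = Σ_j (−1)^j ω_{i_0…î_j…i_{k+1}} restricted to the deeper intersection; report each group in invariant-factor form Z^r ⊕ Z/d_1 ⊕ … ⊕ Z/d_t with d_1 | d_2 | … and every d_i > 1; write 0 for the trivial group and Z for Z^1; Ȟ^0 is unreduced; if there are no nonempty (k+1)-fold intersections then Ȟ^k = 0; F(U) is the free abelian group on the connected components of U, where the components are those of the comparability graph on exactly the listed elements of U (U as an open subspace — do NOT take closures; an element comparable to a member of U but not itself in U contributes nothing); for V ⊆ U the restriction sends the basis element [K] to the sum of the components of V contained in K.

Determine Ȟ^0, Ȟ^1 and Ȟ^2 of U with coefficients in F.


nerve simplices:
  V1={{p6},{p1,p6},{p2,p6},{p3,p6},{p4,p6},{p5,p6},{p1,p2,p6},{p1,p5,p6},{p2,p3,p6},{p4,p5,p6}} V2={{p1},{p3},{p4},{p1,p2},{p1,p5},{p1,p6},{p2,p3},{p3,p6},{p4,p5},{p4,p6},{p1,p2,p6},{p1,p5,p6},{p2,p3,p6},{p4,p5,p6}} V3={{p2},{p5},{p1,p2},{p1,p5},{p2,p3},{p2,p5},{p2,p6},{p4,p5},{p5,p6},{p1,p2,p6},{p1,p5,p6},{p2,p3,p6},{p4,p5,p6}} V4={{p3},{p4},{p2,p3},{p3,p6},{p4,p5},{p4,p6},{p2,p3,p6},{p4,p5,p6}}
  V12={{p1,p6},{p3,p6},{p4,p6},{p1,p2,p6},{p1,p5,p6},{p2,p3,p6},{p4,p5,p6}} V13={{p2,p6},{p5,p6},{p1,p2,p6},{p1,p5,p6},{p2,p3,p6},{p4,p5,p6}} V14={{p3,p6},{p4,p6},{p2,p3,p6},{p4,p5,p6}} V23={{p1,p2},{p1,p5},{p2,p3},{p4,p5},{p1,p2,p6},{p1,p5,p6},{p2,p3,p6},{p4,p5,p6}} V24={{p3},{p4},{p2,p3},{p3,p6},{p4,p5},{p4,p6},{p2,p3,p6},{p4,p5,p6}} V34={{p2,p3},{p4,p5},{p2,p3,p6},{p4,p5,p6}}
  V123={{p1,p2,p6},{p1,p5,p6},{p2,p3,p6},{p4,p5,p6}} V124={{p3,p6},{p4,p6},{p2,p3,p6},{p4,p5,p6}} V134={{p2,p3,p6},{p4,p5,p6}} V234={{p2,p3},{p4,p5},{p2,p3,p6},{p4,p5,p6}}
  V1234={{p2,p3,p6},{p4,p5,p6}}
components per intersection:
  V1: {{p6},{p1,p6},{p2,p6},{p3,p6},{p4,p6},{p5,p6},{p1,p2,p6},{p1,p5,p6},{p2,p3,p6},{p4,p5,p6}}
  V2: {{p1},{p1,p2},{p1,p5},{p1,p6},{p1,p2,p6},{p1,p5,p6}} {{p3},{p2,p3},{p3,p6},{p2,p3,p6}} {{p4},{p4,p5},{p4,p6},{p4,p5,p6}}
  V3: {{p2},{p5},{p1,p2},{p1,p5},{p2,p3},{p2,p5},{p2,p6},{p4,p5},{p5,p6},{p1,p2,p6},{p1,p5,p6},{p2,p3,p6},{p4,p5,p6}}
  V4: {{p3},{p2,p3},{p3,p6},{p2,p3,p6}} {{p4},{p4,p5},{p4,p6},{p4,p5,p6}}
  V12: {{p1,p6},{p1,p2,p6},{p1,p5,p6}} {{p3,p6},{p2,p3,p6}} {{p4,p6},{p4,p5,p6}}
  V13: {{p2,p6},{p1,p2,p6},{p2,p3,p6}} {{p5,p6},{p1,p5,p6},{p4,p5,p6}}
  V14: {{p3,p6},{p2,p3,p6}} {{p4,p6},{p4,p5,p6}}
  V23: {{p1,p2},{p1,p2,p6}} {{p1,p5},{p1,p5,p6}} {{p2,p3},{p2,p3,p6}} {{p4,p5},{p4,p5,p6}}
  V24: {{p3},{p2,p3},{p3,p6},{p2,p3,p6}} {{p4},{p4,p5},{p4,p6},{p4,p5,p6}}
  V34: {{p2,p3},{p2,p3,p6}} {{p4,p5},{p4,p5,p6}}
  V123: {{p1,p2,p6}} {{p1,p5,p6}} {{p2,p3,p6}} {{p4,p5,p6}}
  V124: {{p3,p6},{p2,p3,p6}} {{p4,p6},{p4,p5,p6}}
  V134: {{p2,p3,p6}} {{p4,p5,p6}}
  V234: {{p2,p3},{p2,p3,p6}} {{p4,p5},{p4,p5,p6}}
  V1234: {{p2,p3,p6}} {{p4,p5,p6}}
C dims 7,15,10,2; δ0: rk 6, SNF 1^6; δ1: rk 8, SNF 1^8; δ2: rk 2, SNF 1^2
degree 0: 7−6−0 = 1 → Ȟ^0 ≅ Z
degree 1: 15−8−6 = 1 → Ȟ^1 ≅ Z
degree 2: 10−2−8 = 0 → Ȟ^2 ≅ 0

Ȟ^0(U;F) ≅ Z, Ȟ^1(U;F) ≅ Z and Ȟ^2(U;F) ≅ 0


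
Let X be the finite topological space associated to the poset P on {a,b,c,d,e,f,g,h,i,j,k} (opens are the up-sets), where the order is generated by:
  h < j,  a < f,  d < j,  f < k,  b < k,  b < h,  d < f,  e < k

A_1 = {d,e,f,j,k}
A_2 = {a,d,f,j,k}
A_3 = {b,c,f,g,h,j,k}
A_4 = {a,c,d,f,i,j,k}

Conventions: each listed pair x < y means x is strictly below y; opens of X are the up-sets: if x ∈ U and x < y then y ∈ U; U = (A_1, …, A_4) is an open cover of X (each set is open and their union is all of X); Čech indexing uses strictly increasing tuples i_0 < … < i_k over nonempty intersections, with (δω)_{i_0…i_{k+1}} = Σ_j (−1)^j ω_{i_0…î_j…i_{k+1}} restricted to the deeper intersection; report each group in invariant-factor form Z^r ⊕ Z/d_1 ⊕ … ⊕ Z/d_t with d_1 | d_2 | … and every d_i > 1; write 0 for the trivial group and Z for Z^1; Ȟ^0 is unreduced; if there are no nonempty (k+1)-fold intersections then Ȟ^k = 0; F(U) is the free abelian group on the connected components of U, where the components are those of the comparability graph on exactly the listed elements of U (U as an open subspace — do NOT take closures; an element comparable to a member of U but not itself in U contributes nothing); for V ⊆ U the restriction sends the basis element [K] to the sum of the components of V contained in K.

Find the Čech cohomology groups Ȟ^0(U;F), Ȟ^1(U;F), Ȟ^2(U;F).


Ȟ^0 = Z^4,  Ȟ^1 = Z,  Ȟ^2 = 0

nonempty overlaps:
  A12={d,f,j,k} A13={f,j,k} A14={d,f,j,k} A23={f,j,k} A24={a,d,f,j,k} A34={c,f,j,k}
  A123={f,j,k} A124={d,f,j,k} A134={f,j,k} A234={f,j,k}
  A1234={f,j,k}
components per intersection:
  A1: {d,e,f,j,k}
  A2: {a,d,f,j,k}
  A3: {b,f,h,j,k} {c} {g}
  A4: {a,d,f,j,k} {c} {i}
  A12: {d,f,j,k}
  A13: {f,k} {j}
  A14: {d,f,j,k}
  A23: {f,k} {j}
  A24: {a,d,f,j,k}
  A34: {c} {f,k} {j}
  A123: {f,k} {j}
  A124: {d,f,j,k}
  A134: {f,k} {j}
  A234: {f,k} {j}
  A1234: {f,k} {j}
C dims 8,10,7,2; δ0: rk 4, SNF 1^4; δ1: rk 5, SNF 1^5; δ2: rk 2, SNF 1^2
degree 0: 8−4−0 = 4 → Ȟ^0 ≅ Z^4
degree 1: 10−5−4 = 1 → Ȟ^1 ≅ Z
degree 2: 7−2−5 = 0 → Ȟ^2 ≅ 0


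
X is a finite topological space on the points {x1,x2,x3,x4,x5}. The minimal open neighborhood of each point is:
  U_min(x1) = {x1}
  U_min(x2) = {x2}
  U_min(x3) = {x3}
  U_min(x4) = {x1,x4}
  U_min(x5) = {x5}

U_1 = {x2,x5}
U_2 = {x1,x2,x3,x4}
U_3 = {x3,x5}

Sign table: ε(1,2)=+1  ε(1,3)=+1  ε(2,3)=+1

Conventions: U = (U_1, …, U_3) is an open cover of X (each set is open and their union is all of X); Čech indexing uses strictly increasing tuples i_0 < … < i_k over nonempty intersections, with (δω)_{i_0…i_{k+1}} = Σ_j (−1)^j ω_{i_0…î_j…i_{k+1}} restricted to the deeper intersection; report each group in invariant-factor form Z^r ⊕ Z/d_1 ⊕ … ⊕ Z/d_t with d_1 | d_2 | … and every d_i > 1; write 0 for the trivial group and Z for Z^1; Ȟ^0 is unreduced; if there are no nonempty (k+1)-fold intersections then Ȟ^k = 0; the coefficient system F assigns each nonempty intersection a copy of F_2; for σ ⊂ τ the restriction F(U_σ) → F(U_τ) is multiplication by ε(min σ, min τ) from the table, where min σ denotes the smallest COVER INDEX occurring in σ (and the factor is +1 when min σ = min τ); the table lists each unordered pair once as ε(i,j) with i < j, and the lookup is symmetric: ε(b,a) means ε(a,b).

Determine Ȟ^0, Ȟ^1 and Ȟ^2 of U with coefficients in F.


Ȟ^0(U;F) ≅ Z/2,  Ȟ^1(U;F) ≅ Z/2,  Ȟ^2(U;F) ≅ 0

nerve simplices:
  U12={x2} U13={x5} U23={x3}
C dims 3,3; δ0: rk_F2 2
degree 0: 3−2−0 = 1 → Ȟ^0 ≅ Z/2
degree 1: 3−0−2 = 1 → Ȟ^1 ≅ Z/2
degree 2: 0−0−0 = 0 → Ȟ^2 ≅ 0


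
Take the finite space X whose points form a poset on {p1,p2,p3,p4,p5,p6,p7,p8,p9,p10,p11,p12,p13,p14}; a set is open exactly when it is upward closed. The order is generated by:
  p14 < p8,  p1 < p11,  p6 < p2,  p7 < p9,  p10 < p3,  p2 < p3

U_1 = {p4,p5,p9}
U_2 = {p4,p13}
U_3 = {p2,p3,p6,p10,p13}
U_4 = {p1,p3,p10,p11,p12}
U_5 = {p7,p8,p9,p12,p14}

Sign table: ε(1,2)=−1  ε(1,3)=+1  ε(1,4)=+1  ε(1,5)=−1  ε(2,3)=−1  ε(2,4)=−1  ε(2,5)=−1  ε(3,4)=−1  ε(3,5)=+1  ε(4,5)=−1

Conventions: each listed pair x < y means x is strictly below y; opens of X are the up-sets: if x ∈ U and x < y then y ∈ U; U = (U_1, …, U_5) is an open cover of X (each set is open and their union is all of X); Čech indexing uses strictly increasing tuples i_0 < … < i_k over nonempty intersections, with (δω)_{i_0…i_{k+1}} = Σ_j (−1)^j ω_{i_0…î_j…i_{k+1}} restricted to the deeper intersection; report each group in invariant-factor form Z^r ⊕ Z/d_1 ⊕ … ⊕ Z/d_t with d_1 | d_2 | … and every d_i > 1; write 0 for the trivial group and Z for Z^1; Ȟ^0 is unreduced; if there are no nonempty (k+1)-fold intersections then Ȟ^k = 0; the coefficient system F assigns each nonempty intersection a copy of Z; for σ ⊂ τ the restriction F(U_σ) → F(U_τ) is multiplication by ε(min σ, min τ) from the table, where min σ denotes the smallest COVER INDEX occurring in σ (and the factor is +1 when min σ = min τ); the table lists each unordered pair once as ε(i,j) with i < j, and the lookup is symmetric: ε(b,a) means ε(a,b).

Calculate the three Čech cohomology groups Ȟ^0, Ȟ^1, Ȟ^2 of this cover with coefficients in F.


Ȟ^0 = 0,  Ȟ^1 = Z/2,  Ȟ^2 = 0

intersection data:
  U12={p4} U15={p9} U23={p13} U34={p3,p10} U45={p12}
C dims 5,5; δ0: rk 5, SNF 1^4·2
Ȟ^0 = (5 − 5) − 0 = 0, so Ȟ^0 ≅ 0
Ȟ^1 = (5 − 0) − 5 = 0 plus torsion [2], so Ȟ^1 ≅ Z/2
Ȟ^2 = (0 − 0) − 0 = 0, so Ȟ^2 ≅ 0


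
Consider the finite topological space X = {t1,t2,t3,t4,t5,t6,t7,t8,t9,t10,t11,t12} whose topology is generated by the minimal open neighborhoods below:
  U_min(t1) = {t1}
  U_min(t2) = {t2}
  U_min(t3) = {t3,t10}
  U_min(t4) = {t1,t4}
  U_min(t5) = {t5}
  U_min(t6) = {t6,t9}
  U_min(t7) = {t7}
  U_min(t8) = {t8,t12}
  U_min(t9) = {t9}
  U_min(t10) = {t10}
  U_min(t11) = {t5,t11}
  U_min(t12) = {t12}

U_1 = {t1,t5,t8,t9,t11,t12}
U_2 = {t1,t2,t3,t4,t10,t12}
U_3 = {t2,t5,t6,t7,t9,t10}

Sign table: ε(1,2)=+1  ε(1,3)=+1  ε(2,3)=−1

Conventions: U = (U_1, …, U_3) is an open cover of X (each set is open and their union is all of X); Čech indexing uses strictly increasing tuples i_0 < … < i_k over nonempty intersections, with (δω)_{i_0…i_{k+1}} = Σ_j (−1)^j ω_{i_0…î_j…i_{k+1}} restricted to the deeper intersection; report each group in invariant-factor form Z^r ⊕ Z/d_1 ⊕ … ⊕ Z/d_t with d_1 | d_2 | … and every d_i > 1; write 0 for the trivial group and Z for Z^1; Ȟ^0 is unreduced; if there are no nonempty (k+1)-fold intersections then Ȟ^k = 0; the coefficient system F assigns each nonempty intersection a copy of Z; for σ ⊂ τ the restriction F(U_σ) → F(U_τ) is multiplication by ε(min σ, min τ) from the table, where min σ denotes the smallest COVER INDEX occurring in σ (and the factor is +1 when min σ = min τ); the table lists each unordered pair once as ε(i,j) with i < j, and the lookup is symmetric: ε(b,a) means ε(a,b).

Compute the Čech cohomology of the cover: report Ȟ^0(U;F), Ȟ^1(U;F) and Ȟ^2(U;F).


nonempty overlaps:
  U12={t1,t12} U13={t5,t9} U23={t2,t10}
C dims 3,3; δ0: rk 3, SNF 1^2·2
degree 0: 3−3−0 = 0 → Ȟ^0 ≅ 0
degree 1: 3−0−3 = 0 plus torsion [2] → Ȟ^1 ≅ Z/2
degree 2: 0−0−0 = 0 → Ȟ^2 ≅ 0

Ȟ^0 = 0; Ȟ^1 = Z/2; Ȟ^2 = 0


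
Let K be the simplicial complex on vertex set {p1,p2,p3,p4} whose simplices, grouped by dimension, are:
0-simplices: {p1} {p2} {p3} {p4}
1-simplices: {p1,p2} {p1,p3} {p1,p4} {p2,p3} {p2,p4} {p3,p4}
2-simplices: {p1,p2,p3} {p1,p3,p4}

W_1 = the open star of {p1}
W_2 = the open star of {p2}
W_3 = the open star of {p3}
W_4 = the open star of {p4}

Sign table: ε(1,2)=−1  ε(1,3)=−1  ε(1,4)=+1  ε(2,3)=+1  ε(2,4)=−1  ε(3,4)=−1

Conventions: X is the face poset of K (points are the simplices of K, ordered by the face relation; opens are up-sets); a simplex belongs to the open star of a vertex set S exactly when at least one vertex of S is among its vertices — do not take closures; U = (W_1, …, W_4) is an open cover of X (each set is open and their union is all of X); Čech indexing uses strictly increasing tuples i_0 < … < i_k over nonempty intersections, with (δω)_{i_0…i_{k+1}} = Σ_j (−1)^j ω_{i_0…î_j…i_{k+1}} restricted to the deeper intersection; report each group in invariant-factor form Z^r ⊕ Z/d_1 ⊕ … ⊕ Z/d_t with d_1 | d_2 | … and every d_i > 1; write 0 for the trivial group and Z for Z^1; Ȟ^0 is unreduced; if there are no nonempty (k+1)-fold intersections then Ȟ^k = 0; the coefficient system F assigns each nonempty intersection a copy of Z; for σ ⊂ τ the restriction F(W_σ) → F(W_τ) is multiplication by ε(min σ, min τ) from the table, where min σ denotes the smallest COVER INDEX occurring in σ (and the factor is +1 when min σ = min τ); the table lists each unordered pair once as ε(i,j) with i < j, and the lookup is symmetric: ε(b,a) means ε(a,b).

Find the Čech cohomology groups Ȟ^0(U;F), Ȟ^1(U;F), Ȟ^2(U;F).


Ȟ^0(U;F) ≅ Z,  Ȟ^1(U;F) ≅ Z,  Ȟ^2(U;F) ≅ 0

nonempty intersections:
  W1={{p1},{p1,p2},{p1,p3},{p1,p4},{p1,p2,p3},{p1,p3,p4}} W2={{p2},{p1,p2},{p2,p3},{p2,p4},{p1,p2,p3}} W3={{p3},{p1,p3},{p2,p3},{p3,p4},{p1,p2,p3},{p1,p3,p4}} W4={{p4},{p1,p4},{p2,p4},{p3,p4},{p1,p3,p4}}
  W12={{p1,p2},{p1,p2,p3}} W13={{p1,p3},{p1,p2,p3},{p1,p3,p4}} W14={{p1,p4},{p1,p3,p4}} W23={{p2,p3},{p1,p2,p3}} W24={{p2,p4}} W34={{p3,p4},{p1,p3,p4}}
  W123={{p1,p2,p3}} W134={{p1,p3,p4}}
C dims 4,6,2; δ0: rk 3, SNF 1^3; δ1: rk 2, SNF 1^2
Ȟ^0: (4−3)−0=1 ⇒ Z
Ȟ^1: (6−2)−3=1 ⇒ Z
Ȟ^2: (2−0)−2=0 ⇒ 0


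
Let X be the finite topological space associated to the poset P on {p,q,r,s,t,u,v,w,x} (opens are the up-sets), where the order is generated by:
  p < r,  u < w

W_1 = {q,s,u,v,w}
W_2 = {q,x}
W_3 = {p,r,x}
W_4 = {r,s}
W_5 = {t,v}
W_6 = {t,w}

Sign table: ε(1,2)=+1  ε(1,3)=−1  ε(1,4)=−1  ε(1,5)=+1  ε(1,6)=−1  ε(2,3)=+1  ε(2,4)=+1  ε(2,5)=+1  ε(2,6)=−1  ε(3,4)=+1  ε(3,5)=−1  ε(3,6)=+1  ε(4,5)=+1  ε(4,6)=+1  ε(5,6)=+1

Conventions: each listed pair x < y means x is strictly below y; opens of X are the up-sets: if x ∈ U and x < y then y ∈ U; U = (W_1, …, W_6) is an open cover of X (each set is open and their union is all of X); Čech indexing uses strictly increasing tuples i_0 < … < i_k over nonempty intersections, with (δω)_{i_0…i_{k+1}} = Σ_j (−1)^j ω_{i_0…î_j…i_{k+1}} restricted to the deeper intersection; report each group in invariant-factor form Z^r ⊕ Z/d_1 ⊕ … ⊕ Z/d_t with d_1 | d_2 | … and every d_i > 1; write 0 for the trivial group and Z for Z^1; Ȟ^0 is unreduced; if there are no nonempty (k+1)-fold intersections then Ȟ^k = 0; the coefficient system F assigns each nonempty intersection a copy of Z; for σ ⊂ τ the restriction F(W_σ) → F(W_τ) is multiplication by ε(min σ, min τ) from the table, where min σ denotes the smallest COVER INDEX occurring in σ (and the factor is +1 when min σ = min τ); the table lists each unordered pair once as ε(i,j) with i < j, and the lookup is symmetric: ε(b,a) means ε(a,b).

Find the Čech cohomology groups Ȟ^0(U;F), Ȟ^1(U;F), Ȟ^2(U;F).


Ȟ^0 = 0, Ȟ^1 = Z ⊕ Z/2 and Ȟ^2 = 0

nonempty intersections:
  W12={q} W14={s} W15={v} W16={w} W23={x} W34={r} W56={t}
C dims 6,7; δ0: rk 6, SNF 1^5·2
Ȟ^0: (6−6)−0=0 ⇒ 0
Ȟ^1: (7−0)−6=1 plus torsion [2] ⇒ Z ⊕ Z/2
Ȟ^2: (0−0)−0=0 ⇒ 0


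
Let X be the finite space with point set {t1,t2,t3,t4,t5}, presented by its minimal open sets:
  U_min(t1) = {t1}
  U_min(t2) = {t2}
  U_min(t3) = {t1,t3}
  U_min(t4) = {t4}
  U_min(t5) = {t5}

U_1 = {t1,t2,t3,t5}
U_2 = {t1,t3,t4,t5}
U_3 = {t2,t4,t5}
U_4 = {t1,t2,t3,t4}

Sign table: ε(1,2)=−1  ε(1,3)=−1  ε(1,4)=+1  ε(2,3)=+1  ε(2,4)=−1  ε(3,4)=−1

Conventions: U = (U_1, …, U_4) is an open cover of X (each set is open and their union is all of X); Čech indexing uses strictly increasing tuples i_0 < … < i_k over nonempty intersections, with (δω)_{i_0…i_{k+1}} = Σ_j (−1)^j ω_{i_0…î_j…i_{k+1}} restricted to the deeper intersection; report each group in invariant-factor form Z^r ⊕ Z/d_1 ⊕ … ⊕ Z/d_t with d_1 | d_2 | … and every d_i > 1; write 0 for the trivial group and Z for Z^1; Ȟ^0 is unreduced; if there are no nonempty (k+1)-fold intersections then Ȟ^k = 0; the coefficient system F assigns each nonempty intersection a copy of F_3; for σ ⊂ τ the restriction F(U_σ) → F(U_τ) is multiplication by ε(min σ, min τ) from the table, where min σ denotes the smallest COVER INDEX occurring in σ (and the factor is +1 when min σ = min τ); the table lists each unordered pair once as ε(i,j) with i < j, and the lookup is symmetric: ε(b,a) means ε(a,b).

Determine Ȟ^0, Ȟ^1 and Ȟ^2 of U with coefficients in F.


nerve simplices:
  U12={t1,t3,t5} U13={t2,t5} U14={t1,t2,t3} U23={t4,t5} U24={t1,t3,t4} U34={t2,t4}
  U123={t5} U124={t1,t3} U134={t2} U234={t4}
C dims 4,6,4; δ0: rk_F3 3; δ1: rk_F3 3
degree 0: 4−3−0 = 1 → Ȟ^0 ≅ Z/3
degree 1: 6−3−3 = 0 → Ȟ^1 ≅ 0
degree 2: 4−0−3 = 1 → Ȟ^2 ≅ Z/3

Ȟ^0 ≅ Z/3,  Ȟ^1 ≅ 0,  Ȟ^2 ≅ Z/3


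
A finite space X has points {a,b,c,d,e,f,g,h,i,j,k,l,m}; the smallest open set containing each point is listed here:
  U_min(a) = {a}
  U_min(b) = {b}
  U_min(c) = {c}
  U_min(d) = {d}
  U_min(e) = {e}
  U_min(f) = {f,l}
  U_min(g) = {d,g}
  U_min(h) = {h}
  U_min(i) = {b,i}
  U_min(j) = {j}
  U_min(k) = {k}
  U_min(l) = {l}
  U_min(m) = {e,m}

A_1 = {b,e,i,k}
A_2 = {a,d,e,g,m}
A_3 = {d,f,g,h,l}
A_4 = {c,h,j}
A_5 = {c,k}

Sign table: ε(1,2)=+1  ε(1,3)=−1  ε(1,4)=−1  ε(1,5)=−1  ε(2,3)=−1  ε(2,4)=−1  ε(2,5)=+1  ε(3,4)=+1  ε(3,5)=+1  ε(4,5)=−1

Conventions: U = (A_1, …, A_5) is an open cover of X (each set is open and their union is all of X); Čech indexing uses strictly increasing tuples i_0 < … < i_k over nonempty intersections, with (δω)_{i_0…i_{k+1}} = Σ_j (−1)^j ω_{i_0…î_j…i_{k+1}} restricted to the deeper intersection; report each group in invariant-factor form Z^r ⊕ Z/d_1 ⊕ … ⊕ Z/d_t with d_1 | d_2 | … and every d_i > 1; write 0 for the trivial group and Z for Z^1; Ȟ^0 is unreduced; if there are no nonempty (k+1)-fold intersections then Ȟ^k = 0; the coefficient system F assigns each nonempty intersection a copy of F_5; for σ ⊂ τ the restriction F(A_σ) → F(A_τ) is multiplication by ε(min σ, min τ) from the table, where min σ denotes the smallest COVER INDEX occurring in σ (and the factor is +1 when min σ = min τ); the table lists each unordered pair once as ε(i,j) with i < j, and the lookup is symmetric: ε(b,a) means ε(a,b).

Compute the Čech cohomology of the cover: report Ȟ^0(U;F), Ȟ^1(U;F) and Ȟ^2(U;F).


nerve simplices:
  A12={e} A15={k} A23={d,g} A34={h} A45={c}
C dims 5,5; δ0: rk_F5 5
degree 0: 5−5−0 = 0 → Ȟ^0 ≅ 0
degree 1: 5−0−5 = 0 → Ȟ^1 ≅ 0
degree 2: 0−0−0 = 0 → Ȟ^2 ≅ 0

Ȟ^0 ≅ 0; Ȟ^1 ≅ 0; Ȟ^2 ≅ 0


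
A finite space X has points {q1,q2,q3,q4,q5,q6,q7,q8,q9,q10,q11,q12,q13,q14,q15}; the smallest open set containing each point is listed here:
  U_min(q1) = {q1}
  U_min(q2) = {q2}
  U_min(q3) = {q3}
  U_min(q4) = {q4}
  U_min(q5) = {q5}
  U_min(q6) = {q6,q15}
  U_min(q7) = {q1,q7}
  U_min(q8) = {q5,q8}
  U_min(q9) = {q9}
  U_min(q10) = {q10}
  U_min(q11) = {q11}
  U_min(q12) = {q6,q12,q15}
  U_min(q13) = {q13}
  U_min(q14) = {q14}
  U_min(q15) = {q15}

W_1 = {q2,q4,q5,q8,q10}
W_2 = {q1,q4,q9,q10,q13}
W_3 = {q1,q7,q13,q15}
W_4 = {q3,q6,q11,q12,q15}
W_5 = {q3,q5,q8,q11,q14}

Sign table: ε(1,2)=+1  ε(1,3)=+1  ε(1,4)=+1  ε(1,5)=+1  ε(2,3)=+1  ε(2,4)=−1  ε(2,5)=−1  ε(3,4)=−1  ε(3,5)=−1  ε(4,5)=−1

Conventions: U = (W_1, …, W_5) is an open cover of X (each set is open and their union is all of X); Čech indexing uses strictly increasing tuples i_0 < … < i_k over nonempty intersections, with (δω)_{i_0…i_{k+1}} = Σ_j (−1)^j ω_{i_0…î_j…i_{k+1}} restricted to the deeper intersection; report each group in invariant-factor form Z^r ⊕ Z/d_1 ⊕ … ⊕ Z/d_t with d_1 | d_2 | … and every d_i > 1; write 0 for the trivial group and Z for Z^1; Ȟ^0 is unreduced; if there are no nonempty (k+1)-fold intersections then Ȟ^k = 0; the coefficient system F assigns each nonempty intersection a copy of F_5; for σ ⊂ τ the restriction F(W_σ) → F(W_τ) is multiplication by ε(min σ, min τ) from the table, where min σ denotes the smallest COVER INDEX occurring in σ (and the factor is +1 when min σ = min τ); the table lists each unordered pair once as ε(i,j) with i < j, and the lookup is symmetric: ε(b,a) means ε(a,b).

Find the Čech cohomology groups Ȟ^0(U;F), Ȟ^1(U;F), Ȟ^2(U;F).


nerve simplices:
  W12={q4,q10} W15={q5,q8} W23={q1,q13} W34={q15} W45={q3,q11}
C dims 5,5; δ0: rk_F5 4
degree 0: 5−4−0 = 1 → Ȟ^0 ≅ Z/5
degree 1: 5−0−4 = 1 → Ȟ^1 ≅ Z/5
degree 2: 0−0−0 = 0 → Ȟ^2 ≅ 0

Ȟ^0 ≅ Z/5,  Ȟ^1 ≅ Z/5,  Ȟ^2 ≅ 0


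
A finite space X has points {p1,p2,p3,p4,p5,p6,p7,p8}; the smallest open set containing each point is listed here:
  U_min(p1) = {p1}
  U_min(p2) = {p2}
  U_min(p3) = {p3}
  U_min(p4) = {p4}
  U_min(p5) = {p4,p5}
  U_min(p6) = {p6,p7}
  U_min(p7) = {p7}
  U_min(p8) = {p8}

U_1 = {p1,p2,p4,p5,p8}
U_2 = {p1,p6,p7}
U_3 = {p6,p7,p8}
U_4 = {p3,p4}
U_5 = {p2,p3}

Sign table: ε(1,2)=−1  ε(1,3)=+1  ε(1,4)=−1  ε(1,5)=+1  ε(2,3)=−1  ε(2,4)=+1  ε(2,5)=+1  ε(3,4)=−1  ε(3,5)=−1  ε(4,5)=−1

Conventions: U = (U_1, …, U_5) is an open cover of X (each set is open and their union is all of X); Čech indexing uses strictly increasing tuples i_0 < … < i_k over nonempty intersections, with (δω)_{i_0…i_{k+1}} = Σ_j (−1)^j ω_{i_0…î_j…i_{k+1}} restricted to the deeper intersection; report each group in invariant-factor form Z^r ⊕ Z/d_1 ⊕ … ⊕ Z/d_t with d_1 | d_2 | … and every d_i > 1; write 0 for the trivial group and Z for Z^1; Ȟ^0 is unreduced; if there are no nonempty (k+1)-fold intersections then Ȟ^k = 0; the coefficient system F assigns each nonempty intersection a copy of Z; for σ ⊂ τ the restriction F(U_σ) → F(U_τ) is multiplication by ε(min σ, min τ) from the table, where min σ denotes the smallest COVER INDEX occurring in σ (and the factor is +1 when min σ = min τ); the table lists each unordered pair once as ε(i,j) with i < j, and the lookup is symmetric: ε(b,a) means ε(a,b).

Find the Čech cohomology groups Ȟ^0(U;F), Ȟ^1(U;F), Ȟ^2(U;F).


Ȟ^0(U;F) ≅ Z, Ȟ^1(U;F) ≅ Z^2, Ȟ^2(U;F) ≅ 0

nerve simplices:
  U12={p1} U13={p8} U14={p4} U15={p2} U23={p6,p7} U45={p3}
C dims 5,6; δ0: rk 4, SNF 1^4
degree 0: 5−4−0 = 1 → Ȟ^0 ≅ Z
degree 1: 6−0−4 = 2 → Ȟ^1 ≅ Z^2
degree 2: 0−0−0 = 0 → Ȟ^2 ≅ 0
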